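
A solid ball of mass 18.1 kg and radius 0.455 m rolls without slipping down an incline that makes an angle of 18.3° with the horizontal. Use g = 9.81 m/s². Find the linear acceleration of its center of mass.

a ≈ 2.20 m/s²

Translation along the incline: Mg sinθ − f = Ma.
Rotation about the center: fR = Iα with I = (2/5)MR². No-slip gives a = αR, so f = (I/R²)a = (2/5)M a.
Substituting: Mg sinθ = (1 + 0.4000)Ma, so a = g sinθ/(1 + 0.4000) = (9.81) sin 18.3° / 1.400 = 2.200 m/s².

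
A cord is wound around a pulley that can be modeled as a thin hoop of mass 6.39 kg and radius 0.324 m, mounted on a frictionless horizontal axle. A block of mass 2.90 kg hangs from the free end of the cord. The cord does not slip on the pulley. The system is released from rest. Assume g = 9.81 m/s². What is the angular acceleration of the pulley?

α ≈ 9.45 rad/s²

I = MR² = (6.39)(0.324)² = 0.6708 kg·m².
Block: mg − T = ma. Pulley: TR = Iα. No-slip: a = αR, so T = (I/R²)a = 6.390·a.
Then mg = (m + 6.390)a, so a = (2.90)(9.81)/(2.90 + 6.390) = 3.062 m/s².
α = a/R = 3.062/0.324 = 9.452 rad/s².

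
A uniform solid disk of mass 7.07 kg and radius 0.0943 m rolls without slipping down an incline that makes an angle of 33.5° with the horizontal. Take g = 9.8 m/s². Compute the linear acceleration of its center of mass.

Translation along the incline: Mg sinθ − f = Ma.
Rotation about the center: fR = Iα with I = ½MR². No-slip gives a = αR, so f = (I/R²)a = (1/2)M a.
Substituting: Mg sinθ = (1 + 0.5000)Ma, so a = g sinθ/(1 + 0.5000) = (9.8) sin 33.5° / 1.500 = 3.606 m/s².

a ≈ 3.61 m/s²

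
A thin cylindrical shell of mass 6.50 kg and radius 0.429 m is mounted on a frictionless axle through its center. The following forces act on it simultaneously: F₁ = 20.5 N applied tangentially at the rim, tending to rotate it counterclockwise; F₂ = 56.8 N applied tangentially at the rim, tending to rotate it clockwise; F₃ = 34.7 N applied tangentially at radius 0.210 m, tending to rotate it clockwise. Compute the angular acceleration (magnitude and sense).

α ≈ 19.1 rad/s², clockwise

I = MR² = (6.50)(0.429)² = 1.196 kg·m².
Taking counterclockwise as positive: τ₁ = +(20.5)(0.429) = +8.794 N·m; τ₂ = −(56.8)(0.429) = −24.37 N·m; τ₃ = −(34.7)(0.210) = −7.287 N·m.
Net torque τ = -22.86 N·m.
α = τ/I = -22.86/1.196 = -19.11 rad/s².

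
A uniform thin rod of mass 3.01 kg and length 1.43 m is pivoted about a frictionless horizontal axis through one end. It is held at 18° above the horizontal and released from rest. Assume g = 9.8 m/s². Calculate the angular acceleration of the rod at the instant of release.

α ≈ 9.78 rad/s²

About the pivot, I = (1/3)ML² = (1/3)(3.01)(1.43)² = 2.052 kg·m².
The weight acts at the center, a distance L/2 = 0.7150 m from the pivot; τ = Mg(L/2) cos 18° = 20.06 N·m.
α = τ/I = 20.06/2.052 = 9.777 rad/s².
(Equivalently α = (3g/(2L)) cos 18° = 9.777 rad/s².)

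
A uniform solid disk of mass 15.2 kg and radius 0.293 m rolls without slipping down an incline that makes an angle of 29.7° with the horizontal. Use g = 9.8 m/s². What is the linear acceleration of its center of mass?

Translation along the incline: Mg sinθ − f = Ma.
Rotation about the center: fR = Iα with I = ½MR². No-slip gives a = αR, so f = (I/R²)a = (1/2)M a.
Substituting: Mg sinθ = (1 + 0.5000)Ma, so a = g sinθ/(1 + 0.5000) = (9.8) sin 29.7° / 1.500 = 3.237 m/s².

a ≈ 3.24 m/s²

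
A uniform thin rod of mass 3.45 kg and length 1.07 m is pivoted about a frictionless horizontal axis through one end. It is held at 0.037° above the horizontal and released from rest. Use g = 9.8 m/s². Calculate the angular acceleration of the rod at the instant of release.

About the pivot, I = (1/3)ML² = (1/3)(3.45)(1.07)² = 1.317 kg·m².
The weight acts at the center, a distance L/2 = 0.5350 m from the pivot; τ = Mg(L/2) cos 0.037° = 18.09 N·m.
α = τ/I = 18.09/1.317 = 13.74 rad/s².
(Equivalently α = (3g/(2L)) cos 0.037° = 13.74 rad/s².)

α ≈ 13.7 rad/s²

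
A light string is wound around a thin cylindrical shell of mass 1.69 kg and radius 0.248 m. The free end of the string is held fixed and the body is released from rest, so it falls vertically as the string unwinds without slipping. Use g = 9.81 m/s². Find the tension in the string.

T ≈ 8.29 N

Translation: Mg − T = Ma. Rotation about the center: TR = Iα with I = MR².
With a = αR: T = (I/R²)a = M a, so Mg = (1 + 1.000)Ma.
a = g/(1 + 1.000) = 9.81/2.000 = 4.905 m/s².
T = 1.000·M·a = (1.000)(1.69)(4.905) = 8.289 N.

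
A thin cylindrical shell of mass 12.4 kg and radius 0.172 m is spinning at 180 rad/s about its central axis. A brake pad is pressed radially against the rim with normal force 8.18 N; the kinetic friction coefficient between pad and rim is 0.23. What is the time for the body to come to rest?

t ≈ 204 s

I = MR² = (12.4)(0.172)² = 0.3668 kg·m².
Friction force f = μN = (0.23)(8.18) = 1.881 N at the rim; torque magnitude τ = fR = 0.3236 N·m, opposing ω.
|α| = τ/I = 0.3236/0.3668 = 0.8821 rad/s² (deceleration).
0 = ω₀ − |α|t ⇒ t = ω₀/|α| = 180/0.8821 = 204.1 s.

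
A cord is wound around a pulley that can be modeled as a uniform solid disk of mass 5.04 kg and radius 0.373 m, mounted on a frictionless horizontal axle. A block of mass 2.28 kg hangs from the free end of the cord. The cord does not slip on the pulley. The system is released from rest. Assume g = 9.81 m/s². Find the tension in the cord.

I = ½MR² = (1/2)(5.04)(0.373)² = 0.3506 kg·m².
Block: mg − T = ma. Pulley: TR = Iα. No-slip: a = αR, so T = (I/R²)a = 2.520·a.
Then mg = (m + 2.520)a, so a = (2.28)(9.81)/(2.28 + 2.520) = 4.660 m/s².
T = 2.520·a = 11.74 N.

T ≈ 11.7 N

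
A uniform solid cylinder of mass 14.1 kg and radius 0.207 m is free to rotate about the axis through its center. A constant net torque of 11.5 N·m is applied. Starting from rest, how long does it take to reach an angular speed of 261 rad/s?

t ≈ 6.86 s

I = ½MR² = (1/2)(14.1)(0.207)² = 0.3021 kg·m².
α = τ/I = 11.5/0.3021 = 38.07 rad/s².
ω = αt ⇒ t = ω/α = 261/38.07 = 6.856 s.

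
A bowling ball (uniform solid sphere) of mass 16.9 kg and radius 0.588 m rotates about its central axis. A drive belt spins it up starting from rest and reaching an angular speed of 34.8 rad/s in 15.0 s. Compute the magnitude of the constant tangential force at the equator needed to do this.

I = (2/5)MR² = (2/5)(16.9)(0.588)² = 2.337 kg·m².
α = Δω/Δt = (34.8 − 0)/15.0 = 2.320 rad/s².
The required torque is τ = Iα = (2.337)(2.320) = 5.422 N·m.
A tangential force at the equator gives τ = FR, so F = τ/R = 5.422/0.588 = 9.222 N.

F ≈ 9.22 N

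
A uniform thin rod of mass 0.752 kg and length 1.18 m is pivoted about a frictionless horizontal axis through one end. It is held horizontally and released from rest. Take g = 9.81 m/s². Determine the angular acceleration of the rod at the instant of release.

α ≈ 12.5 rad/s²

About the pivot, I = (1/3)ML² = (1/3)(0.752)(1.18)² = 0.3490 kg·m².
The weight acts at the center, a distance L/2 = 0.5900 m from the pivot; τ = Mg(L/2) = 4.353 N·m.
α = τ/I = 4.353/0.3490 = 12.47 rad/s².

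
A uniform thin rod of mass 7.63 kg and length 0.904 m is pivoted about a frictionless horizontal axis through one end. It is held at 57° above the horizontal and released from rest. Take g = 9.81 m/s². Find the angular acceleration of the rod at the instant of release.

α ≈ 8.87 rad/s²

About the pivot, I = (1/3)ML² = (1/3)(7.63)(0.904)² = 2.078 kg·m².
The weight acts at the center, a distance L/2 = 0.4520 m from the pivot; τ = Mg(L/2) cos 57° = 18.43 N·m.
α = τ/I = 18.43/2.078 = 8.865 rad/s².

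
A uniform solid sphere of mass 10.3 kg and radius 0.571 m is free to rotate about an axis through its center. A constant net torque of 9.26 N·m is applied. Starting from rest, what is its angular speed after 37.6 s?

I = (2/5)MR² = (2/5)(10.3)(0.571)² = 1.343 kg·m².
α = τ/I = 9.26/1.343 = 6.894 rad/s².
ω = ω₀ + αt = 0 + (6.894)(37.6) = 259.2 rad/s.

ω ≈ 259 rad/s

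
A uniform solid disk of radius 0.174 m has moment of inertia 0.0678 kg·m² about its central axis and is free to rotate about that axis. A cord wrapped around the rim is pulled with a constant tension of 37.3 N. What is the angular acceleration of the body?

α ≈ 95.7 rad/s²

τ = F R = (37.3)(0.174) = 6.490 N·m.
From τ = Iα: α = 6.490/0.06780 = 95.73 rad/s².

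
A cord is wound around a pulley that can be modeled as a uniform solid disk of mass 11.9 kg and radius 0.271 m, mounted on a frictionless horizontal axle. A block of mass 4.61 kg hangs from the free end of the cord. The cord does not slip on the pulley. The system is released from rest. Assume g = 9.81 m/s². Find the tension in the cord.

I = ½MR² = (1/2)(11.9)(0.271)² = 0.4370 kg·m².
Block: mg − T = ma. Pulley: TR = Iα. No-slip: a = αR, so T = (I/R²)a = 5.950·a.
Then mg = (m + 5.950)a, so a = (4.61)(9.81)/(4.61 + 5.950) = 4.283 m/s².
T = 5.950·a = 25.48 N.

T ≈ 25.5 N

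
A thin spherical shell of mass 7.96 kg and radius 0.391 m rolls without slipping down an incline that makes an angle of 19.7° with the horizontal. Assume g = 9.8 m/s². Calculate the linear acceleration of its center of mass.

a ≈ 1.98 m/s²

Translation along the incline: Mg sinθ − f = Ma.
Rotation about the center: fR = Iα with I = (2/3)MR². No-slip gives a = αR, so f = (I/R²)a = (2/3)M a.
Substituting: Mg sinθ = (1 + 0.6667)Ma, so a = g sinθ/(1 + 0.6667) = (9.8) sin 19.7° / 1.667 = 1.982 m/s².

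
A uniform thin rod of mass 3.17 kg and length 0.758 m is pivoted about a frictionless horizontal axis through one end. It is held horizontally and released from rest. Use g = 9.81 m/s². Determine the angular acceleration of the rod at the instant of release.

α ≈ 19.4 rad/s²

About the pivot, I = (1/3)ML² = (1/3)(3.17)(0.758)² = 0.6071 kg·m².
The weight acts at the center, a distance L/2 = 0.3790 m from the pivot; τ = Mg(L/2) = 11.79 N·m.
α = τ/I = 11.79/0.6071 = 19.41 rad/s².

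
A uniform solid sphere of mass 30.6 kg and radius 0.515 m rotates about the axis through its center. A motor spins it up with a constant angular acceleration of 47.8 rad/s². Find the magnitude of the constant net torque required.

I = (2/5)MR² = (2/5)(30.6)(0.515)² = 3.246 kg·m².
τ = Iα = (3.246)(47.80) = 155.2 N·m.

τ ≈ 155 N·m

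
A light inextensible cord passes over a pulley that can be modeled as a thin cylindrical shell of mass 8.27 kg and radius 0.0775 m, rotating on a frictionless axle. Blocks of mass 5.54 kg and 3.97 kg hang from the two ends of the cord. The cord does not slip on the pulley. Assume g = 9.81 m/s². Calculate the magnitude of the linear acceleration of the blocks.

a ≈ 0.866 m/s²

I = MR² = (8.27)(0.0775)² = 0.04967 kg·m².
Heavier block: m₁g − T₁ = m₁a. Lighter block: T₂ − m₂g = m₂a.
Pulley: (T₁ − T₂)R = Iα = I(a/R), so T₁ − T₂ = (I/R²)a = 1·M_p a = 8.270·a.
Adding the three: (m₁ − m₂)g = (m₁ + m₂ + 8.270)a, so a = (5.54 − 3.97)(9.81)/(5.54 + 3.97 + 8.270) = 0.8662 m/s².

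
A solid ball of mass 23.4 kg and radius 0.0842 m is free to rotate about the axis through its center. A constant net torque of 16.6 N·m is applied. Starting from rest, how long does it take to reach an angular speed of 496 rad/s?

t ≈ 1.98 s

I = (2/5)MR² = (2/5)(23.4)(0.0842)² = 0.06636 kg·m².
α = τ/I = 16.6/0.06636 = 250.2 rad/s².
ω = αt ⇒ t = ω/α = 496/250.2 = 1.983 s.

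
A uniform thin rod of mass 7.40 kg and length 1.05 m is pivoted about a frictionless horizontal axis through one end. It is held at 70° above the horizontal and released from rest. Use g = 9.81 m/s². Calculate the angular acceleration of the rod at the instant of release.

About the pivot, I = (1/3)ML² = (1/3)(7.40)(1.05)² = 2.720 kg·m².
The weight acts at the center, a distance L/2 = 0.5250 m from the pivot; τ = Mg(L/2) cos 70° = 13.04 N·m.
α = τ/I = 13.04/2.720 = 4.793 rad/s².

α ≈ 4.79 rad/s²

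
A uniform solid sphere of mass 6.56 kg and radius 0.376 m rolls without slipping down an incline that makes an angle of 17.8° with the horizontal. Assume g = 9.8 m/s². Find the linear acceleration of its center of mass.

Translation along the incline: Mg sinθ − f = Ma.
Rotation about the center: fR = Iα with I = (2/5)MR². No-slip gives a = αR, so f = (I/R²)a = (2/5)M a.
Substituting: Mg sinθ = (1 + 0.4000)Ma, so a = g sinθ/(1 + 0.4000) = (9.8) sin 17.8° / 1.400 = 2.140 m/s².

a ≈ 2.14 m/s²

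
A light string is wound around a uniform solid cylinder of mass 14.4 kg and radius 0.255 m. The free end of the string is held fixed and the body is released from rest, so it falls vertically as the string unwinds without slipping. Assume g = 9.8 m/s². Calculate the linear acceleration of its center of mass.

a ≈ 6.53 m/s²

Translation: Mg − T = Ma. Rotation about the center: TR = Iα with I = ½MR².
With a = αR: T = (I/R²)a = (1/2)M a, so Mg = (1 + 0.5000)Ma.
a = g/(1 + 0.5000) = 9.8/1.500 = 6.533 m/s².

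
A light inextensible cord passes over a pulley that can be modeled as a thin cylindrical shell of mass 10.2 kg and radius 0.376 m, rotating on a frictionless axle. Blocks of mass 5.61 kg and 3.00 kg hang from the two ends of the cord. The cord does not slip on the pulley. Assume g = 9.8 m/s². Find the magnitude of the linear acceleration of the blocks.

I = MR² = (10.2)(0.376)² = 1.442 kg·m².
Heavier block: m₁g − T₁ = m₁a. Lighter block: T₂ − m₂g = m₂a.
Pulley: (T₁ − T₂)R = Iα = I(a/R), so T₁ − T₂ = (I/R²)a = 1·M_p a = 10.20·a.
Adding the three: (m₁ − m₂)g = (m₁ + m₂ + 10.20)a, so a = (5.61 − 3.00)(9.8)/(5.61 + 3.00 + 10.20) = 1.360 m/s².

a ≈ 1.36 m/s²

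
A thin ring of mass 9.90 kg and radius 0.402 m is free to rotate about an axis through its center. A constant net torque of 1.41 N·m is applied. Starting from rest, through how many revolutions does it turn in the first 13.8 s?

≈ 13.4 revolutions

I = MR² = (9.90)(0.402)² = 1.600 kg·m².
α = τ/I = 1.41/1.600 = 0.8813 rad/s².
θ = ½αt² = ½(0.8813)(13.8)² = 83.92 rad.
Revolutions = θ/(2π) = 13.36.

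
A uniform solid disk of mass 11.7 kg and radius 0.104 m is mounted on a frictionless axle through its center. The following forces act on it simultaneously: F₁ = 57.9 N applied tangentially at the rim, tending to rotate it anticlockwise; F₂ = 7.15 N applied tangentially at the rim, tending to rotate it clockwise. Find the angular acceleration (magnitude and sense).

I = ½MR² = (1/2)(11.7)(0.104)² = 0.06327 kg·m².
Taking anticlockwise as positive: τ₁ = +(57.9)(0.104) = +6.022 N·m; τ₂ = −(7.15)(0.104) = −0.7436 N·m.
Net torque τ = 5.278 N·m.
α = τ/I = 5.278/0.06327 = 83.42 rad/s².

α ≈ 83.4 rad/s², anticlockwise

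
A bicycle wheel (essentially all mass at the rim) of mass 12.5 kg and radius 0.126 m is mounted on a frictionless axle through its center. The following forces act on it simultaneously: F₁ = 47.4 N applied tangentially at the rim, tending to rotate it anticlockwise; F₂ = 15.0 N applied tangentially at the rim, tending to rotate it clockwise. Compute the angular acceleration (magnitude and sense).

I = MR² = (12.5)(0.126)² = 0.1984 kg·m².
Taking anticlockwise as positive: τ₁ = +(47.4)(0.126) = +5.972 N·m; τ₂ = −(15.0)(0.126) = −1.890 N·m.
Net torque τ = 4.082 N·m.
α = τ/I = 4.082/0.1984 = 20.57 rad/s².

α ≈ 20.6 rad/s², anticlockwise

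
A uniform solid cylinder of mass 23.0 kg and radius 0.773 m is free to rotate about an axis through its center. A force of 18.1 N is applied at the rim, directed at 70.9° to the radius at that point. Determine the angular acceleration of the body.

α ≈ 1.92 rad/s²

I = ½MR² = (1/2)(23.0)(0.773)² = 6.872 kg·m².
Only the tangential component produces torque: τ = F R sinθ = (18.1)(0.773) sin 70.9° = 13.22 N·m.
Newton's second law for rotation, τ = Iα, gives α = τ/I = 13.22/6.872 = 1.924 rad/s².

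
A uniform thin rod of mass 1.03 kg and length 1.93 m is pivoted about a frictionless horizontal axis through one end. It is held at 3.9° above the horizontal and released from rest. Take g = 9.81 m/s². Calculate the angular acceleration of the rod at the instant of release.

α ≈ 7.61 rad/s²

About the pivot, I = (1/3)ML² = (1/3)(1.03)(1.93)² = 1.279 kg·m².
The weight acts at the center, a distance L/2 = 0.9650 m from the pivot; τ = Mg(L/2) cos 3.9° = 9.728 N·m.
α = τ/I = 9.728/1.279 = 7.607 rad/s².
(Equivalently α = (3g/(2L)) cos 3.9° = 7.607 rad/s².)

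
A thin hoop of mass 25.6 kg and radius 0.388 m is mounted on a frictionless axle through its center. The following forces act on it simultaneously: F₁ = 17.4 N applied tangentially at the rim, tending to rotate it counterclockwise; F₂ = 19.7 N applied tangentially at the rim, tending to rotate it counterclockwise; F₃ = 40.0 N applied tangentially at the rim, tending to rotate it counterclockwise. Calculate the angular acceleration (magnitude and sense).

α ≈ 7.76 rad/s², counterclockwise

I = MR² = (25.6)(0.388)² = 3.854 kg·m².
Taking counterclockwise as positive: τ₁ = +(17.4)(0.388) = +6.751 N·m; τ₂ = +(19.7)(0.388) = +7.644 N·m; τ₃ = +(40.0)(0.388) = +15.52 N·m.
Net torque τ = 29.91 N·m.
α = τ/I = 29.91/3.854 = 7.762 rad/s².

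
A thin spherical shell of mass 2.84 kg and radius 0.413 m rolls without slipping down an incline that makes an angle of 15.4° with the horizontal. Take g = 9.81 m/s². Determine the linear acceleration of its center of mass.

a ≈ 1.56 m/s²

Translation along the incline: Mg sinθ − f = Ma.
Rotation about the center: fR = Iα with I = (2/3)MR². No-slip gives a = αR, so f = (I/R²)a = (2/3)M a.
Substituting: Mg sinθ = (1 + 0.6667)Ma, so a = g sinθ/(1 + 0.6667) = (9.81) sin 15.4° / 1.667 = 1.563 m/s².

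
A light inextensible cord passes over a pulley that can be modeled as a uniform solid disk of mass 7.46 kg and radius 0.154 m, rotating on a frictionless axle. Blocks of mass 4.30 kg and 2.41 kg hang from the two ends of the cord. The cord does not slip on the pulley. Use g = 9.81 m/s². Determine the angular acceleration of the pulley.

α ≈ 11.5 rad/s²

I = ½MR² = (1/2)(7.46)(0.154)² = 0.08846 kg·m².
Heavier block: m₁g − T₁ = m₁a. Lighter block: T₂ − m₂g = m₂a.
Pulley: (T₁ − T₂)R = Iα = I(a/R), so T₁ − T₂ = (I/R²)a = (1/2)M_p a = 3.730·a.
Adding the three: (m₁ − m₂)g = (m₁ + m₂ + 3.730)a, so a = (4.30 − 2.41)(9.81)/(4.30 + 2.41 + 3.730) = 1.776 m/s².
α = a/R = 1.776/0.154 = 11.53 rad/s².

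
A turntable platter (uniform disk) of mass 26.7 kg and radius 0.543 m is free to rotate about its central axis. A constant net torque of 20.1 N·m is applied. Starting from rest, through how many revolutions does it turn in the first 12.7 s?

I = ½MR² = (1/2)(26.7)(0.543)² = 3.936 kg·m².
α = τ/I = 20.1/3.936 = 5.106 rad/s².
θ = ½αt² = ½(5.106)(12.7)² = 411.8 rad.
Revolutions = θ/(2π) = 65.54.

≈ 65.5 revolutions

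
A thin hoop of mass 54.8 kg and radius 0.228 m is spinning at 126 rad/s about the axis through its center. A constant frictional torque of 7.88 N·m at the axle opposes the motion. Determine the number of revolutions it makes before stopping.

≈ 457 revolutions

I = MR² = (54.8)(0.228)² = 2.849 kg·m².
The net torque has magnitude 7.88 N·m, opposing ω.
|α| = τ/I = 7.880/2.849 = 2.766 rad/s² (deceleration).
ω² = ω₀² − 2|α|θ with ω = 0 ⇒ θ = ω₀²/(2|α|) = 2870 rad = 456.7 rev.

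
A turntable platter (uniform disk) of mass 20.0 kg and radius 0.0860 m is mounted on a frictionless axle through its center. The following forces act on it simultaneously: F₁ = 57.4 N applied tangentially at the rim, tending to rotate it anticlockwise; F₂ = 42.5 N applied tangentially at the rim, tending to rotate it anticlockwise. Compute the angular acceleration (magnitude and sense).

I = ½MR² = (1/2)(20.0)(0.0860)² = 0.07396 kg·m².
Taking anticlockwise as positive: τ₁ = +(57.4)(0.0860) = +4.936 N·m; τ₂ = +(42.5)(0.0860) = +3.655 N·m.
Net torque τ = 8.591 N·m.
α = τ/I = 8.591/0.07396 = 116.2 rad/s².

α ≈ 116 rad/s², anticlockwise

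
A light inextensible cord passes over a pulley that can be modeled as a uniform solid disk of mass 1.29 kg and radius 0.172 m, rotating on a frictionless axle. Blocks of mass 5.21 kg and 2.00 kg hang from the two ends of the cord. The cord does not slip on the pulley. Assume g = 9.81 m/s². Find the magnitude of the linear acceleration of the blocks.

a ≈ 4.01 m/s²

I = ½MR² = (1/2)(1.29)(0.172)² = 0.01908 kg·m².
Heavier block: m₁g − T₁ = m₁a. Lighter block: T₂ − m₂g = m₂a.
Pulley: (T₁ − T₂)R = Iα = I(a/R), so T₁ − T₂ = (I/R²)a = (1/2)M_p a = 0.6450·a.
Adding the three: (m₁ − m₂)g = (m₁ + m₂ + 0.6450)a, so a = (5.21 − 2.00)(9.81)/(5.21 + 2.00 + 0.6450) = 4.009 m/s².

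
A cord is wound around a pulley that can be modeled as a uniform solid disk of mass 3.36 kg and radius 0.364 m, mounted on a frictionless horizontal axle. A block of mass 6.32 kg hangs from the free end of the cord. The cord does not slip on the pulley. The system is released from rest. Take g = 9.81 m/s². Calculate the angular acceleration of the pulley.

I = ½MR² = (1/2)(3.36)(0.364)² = 0.2226 kg·m².
Block: mg − T = ma. Pulley: TR = Iα. No-slip: a = αR, so T = (I/R²)a = 1.680·a.
Then mg = (m + 1.680)a, so a = (6.32)(9.81)/(6.32 + 1.680) = 7.750 m/s².
α = a/R = 7.750/0.364 = 21.29 rad/s².

α ≈ 21.3 rad/s²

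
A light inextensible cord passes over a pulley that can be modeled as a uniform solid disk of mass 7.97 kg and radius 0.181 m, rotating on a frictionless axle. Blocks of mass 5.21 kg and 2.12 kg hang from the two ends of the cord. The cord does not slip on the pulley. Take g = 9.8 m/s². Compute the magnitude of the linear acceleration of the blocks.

a ≈ 2.68 m/s²

I = ½MR² = (1/2)(7.97)(0.181)² = 0.1306 kg·m².
Heavier block: m₁g − T₁ = m₁a. Lighter block: T₂ − m₂g = m₂a.
Pulley: (T₁ − T₂)R = Iα = I(a/R), so T₁ − T₂ = (I/R²)a = (1/2)M_p a = 3.985·a.
Adding the three: (m₁ − m₂)g = (m₁ + m₂ + 3.985)a, so a = (5.21 − 2.12)(9.8)/(5.21 + 2.12 + 3.985) = 2.676 m/s².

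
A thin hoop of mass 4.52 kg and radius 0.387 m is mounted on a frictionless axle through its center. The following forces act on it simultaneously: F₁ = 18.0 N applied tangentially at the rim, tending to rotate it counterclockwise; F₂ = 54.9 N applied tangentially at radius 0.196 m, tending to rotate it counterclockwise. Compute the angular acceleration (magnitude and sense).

α ≈ 26.2 rad/s², counterclockwise

I = MR² = (4.52)(0.387)² = 0.6770 kg·m².
Taking counterclockwise as positive: τ₁ = +(18.0)(0.387) = +6.966 N·m; τ₂ = +(54.9)(0.196) = +10.76 N·m.
Net torque τ = 17.73 N·m.
α = τ/I = 17.73/0.6770 = 26.19 rad/s².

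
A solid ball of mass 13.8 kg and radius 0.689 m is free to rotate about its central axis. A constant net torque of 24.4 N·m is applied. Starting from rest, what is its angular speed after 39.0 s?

I = (2/5)MR² = (2/5)(13.8)(0.689)² = 2.620 kg·m².
α = τ/I = 24.4/2.620 = 9.311 rad/s².
ω = ω₀ + αt = 0 + (9.311)(39.0) = 363.1 rad/s.

ω ≈ 363 rad/s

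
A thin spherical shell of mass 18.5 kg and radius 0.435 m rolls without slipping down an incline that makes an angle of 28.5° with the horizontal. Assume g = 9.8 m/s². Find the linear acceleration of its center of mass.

a ≈ 2.81 m/s²

Translation along the incline: Mg sinθ − f = Ma.
Rotation about the center: fR = Iα with I = (2/3)MR². No-slip gives a = αR, so f = (I/R²)a = (2/3)M a.
Substituting: Mg sinθ = (1 + 0.6667)Ma, so a = g sinθ/(1 + 0.6667) = (9.8) sin 28.5° / 1.667 = 2.806 m/s².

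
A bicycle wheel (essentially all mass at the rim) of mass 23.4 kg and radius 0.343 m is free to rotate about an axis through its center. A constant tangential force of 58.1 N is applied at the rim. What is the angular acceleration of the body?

α ≈ 7.24 rad/s²

I = MR² = (23.4)(0.343)² = 2.753 kg·m².
τ = F R = (58.1)(0.343) = 19.93 N·m.
Newton's second law for rotation, τ = Iα, gives α = τ/I = 19.93/2.753 = 7.239 rad/s².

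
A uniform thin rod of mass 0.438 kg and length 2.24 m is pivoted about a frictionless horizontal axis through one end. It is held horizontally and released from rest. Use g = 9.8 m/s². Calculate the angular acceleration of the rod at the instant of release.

About the pivot, I = (1/3)ML² = (1/3)(0.438)(2.24)² = 0.7326 kg·m².
The weight acts at the center, a distance L/2 = 1.120 m from the pivot; τ = Mg(L/2) = 4.807 N·m.
α = τ/I = 4.807/0.7326 = 6.563 rad/s².

α ≈ 6.56 rad/s²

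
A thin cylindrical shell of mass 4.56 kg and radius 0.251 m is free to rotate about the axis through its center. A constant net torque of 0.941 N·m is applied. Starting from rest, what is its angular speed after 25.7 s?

I = MR² = (4.56)(0.251)² = 0.2873 kg·m².
α = τ/I = 0.941/0.2873 = 3.275 rad/s².
ω = ω₀ + αt = 0 + (3.275)(25.7) = 84.18 rad/s.

ω ≈ 84.2 rad/s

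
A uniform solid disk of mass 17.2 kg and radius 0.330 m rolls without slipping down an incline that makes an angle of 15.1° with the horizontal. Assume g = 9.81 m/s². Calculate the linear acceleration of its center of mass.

a ≈ 1.70 m/s²

Translation along the incline: Mg sinθ − f = Ma.
Rotation about the center: fR = Iα with I = ½MR². No-slip gives a = αR, so f = (I/R²)a = (1/2)M a.
Substituting: Mg sinθ = (1 + 0.5000)Ma, so a = g sinθ/(1 + 0.5000) = (9.81) sin 15.1° / 1.500 = 1.704 m/s².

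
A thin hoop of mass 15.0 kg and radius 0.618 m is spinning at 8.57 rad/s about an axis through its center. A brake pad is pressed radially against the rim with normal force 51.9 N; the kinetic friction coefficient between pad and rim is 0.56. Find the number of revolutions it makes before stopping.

≈ 1.86 revolutions

I = MR² = (15.0)(0.618)² = 5.729 kg·m².
Friction force f = μN = (0.56)(51.9) = 29.06 N at the rim; torque magnitude τ = fR = 17.96 N·m, opposing ω.
|α| = τ/I = 17.96/5.729 = 3.135 rad/s² (deceleration).
ω² = ω₀² − 2|α|θ with ω = 0 ⇒ θ = ω₀²/(2|α|) = 11.71 rad = 1.864 rev.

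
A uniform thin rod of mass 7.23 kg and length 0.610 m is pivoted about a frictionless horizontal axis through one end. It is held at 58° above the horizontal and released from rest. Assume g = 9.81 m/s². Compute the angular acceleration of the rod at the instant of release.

About the pivot, I = (1/3)ML² = (1/3)(7.23)(0.610)² = 0.8968 kg·m².
The weight acts at the center, a distance L/2 = 0.3050 m from the pivot; τ = Mg(L/2) cos 58° = 11.46 N·m.
α = τ/I = 11.46/0.8968 = 12.78 rad/s².

α ≈ 12.8 rad/s²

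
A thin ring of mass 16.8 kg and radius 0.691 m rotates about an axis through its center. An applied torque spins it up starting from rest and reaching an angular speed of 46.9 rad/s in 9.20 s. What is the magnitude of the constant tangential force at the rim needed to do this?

F ≈ 59.2 N

I = MR² = (16.8)(0.691)² = 8.022 kg·m².
α = Δω/Δt = (46.9 − 0)/9.20 = 5.098 rad/s².
The required torque is τ = Iα = (8.022)(5.098) = 40.89 N·m.
A tangential force at the rim gives τ = FR, so F = τ/R = 40.89/0.691 = 59.18 N.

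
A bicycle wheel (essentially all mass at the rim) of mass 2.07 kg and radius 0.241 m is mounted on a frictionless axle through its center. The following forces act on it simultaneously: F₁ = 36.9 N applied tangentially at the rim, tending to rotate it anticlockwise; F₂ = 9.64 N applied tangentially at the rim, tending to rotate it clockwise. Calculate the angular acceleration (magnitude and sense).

I = MR² = (2.07)(0.241)² = 0.1202 kg·m².
Taking anticlockwise as positive: τ₁ = +(36.9)(0.241) = +8.893 N·m; τ₂ = −(9.64)(0.241) = −2.323 N·m.
Net torque τ = 6.570 N·m.
α = τ/I = 6.570/0.1202 = 54.64 rad/s².

α ≈ 54.6 rad/s², anticlockwise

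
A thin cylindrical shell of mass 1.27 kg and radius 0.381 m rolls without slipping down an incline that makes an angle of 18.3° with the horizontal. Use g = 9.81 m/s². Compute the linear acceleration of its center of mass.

a ≈ 1.54 m/s²

Translation along the incline: Mg sinθ − f = Ma.
Rotation about the center: fR = Iα with I = MR². No-slip gives a = αR, so f = (I/R²)a = M a.
Substituting: Mg sinθ = (1 + 1.000)Ma, so a = g sinθ/(1 + 1.000) = (9.81) sin 18.3° / 2.000 = 1.540 m/s².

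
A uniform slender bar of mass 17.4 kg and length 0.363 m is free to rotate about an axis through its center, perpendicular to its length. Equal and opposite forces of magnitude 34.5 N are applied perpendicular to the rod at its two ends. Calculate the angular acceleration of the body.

α ≈ 65.5 rad/s²

I = (1/12)ML² = (1/12)(17.4)(0.363)² = 0.1911 kg·m².
The couple gives τ = F·(L/2) + F·(L/2) = F L = (34.5)(0.363) = 12.52 N·m.
From τ = Iα: α = 12.52/0.1911 = 65.55 rad/s².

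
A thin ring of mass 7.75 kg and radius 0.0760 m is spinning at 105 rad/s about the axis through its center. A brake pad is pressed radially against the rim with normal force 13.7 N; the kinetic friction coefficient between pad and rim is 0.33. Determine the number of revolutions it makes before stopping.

I = MR² = (7.75)(0.0760)² = 0.04476 kg·m².
Friction force f = μN = (0.33)(13.7) = 4.521 N at the rim; torque magnitude τ = fR = 0.3436 N·m, opposing ω.
|α| = τ/I = 0.3436/0.04476 = 7.676 rad/s² (deceleration).
ω² = ω₀² − 2|α|θ with ω = 0 ⇒ θ = ω₀²/(2|α|) = 718.2 rad = 114.3 rev.

≈ 114 revolutions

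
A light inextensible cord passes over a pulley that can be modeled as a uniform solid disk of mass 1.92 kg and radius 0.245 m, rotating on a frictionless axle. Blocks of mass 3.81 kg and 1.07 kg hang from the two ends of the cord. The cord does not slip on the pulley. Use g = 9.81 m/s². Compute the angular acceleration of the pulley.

α ≈ 18.8 rad/s²

I = ½MR² = (1/2)(1.92)(0.245)² = 0.05762 kg·m².
Heavier block: m₁g − T₁ = m₁a. Lighter block: T₂ − m₂g = m₂a.
Pulley: (T₁ − T₂)R = Iα = I(a/R), so T₁ − T₂ = (I/R²)a = (1/2)M_p a = 0.9600·a.
Adding the three: (m₁ − m₂)g = (m₁ + m₂ + 0.9600)a, so a = (3.81 − 1.07)(9.81)/(3.81 + 1.07 + 0.9600) = 4.603 m/s².
α = a/R = 4.603/0.245 = 18.79 rad/s².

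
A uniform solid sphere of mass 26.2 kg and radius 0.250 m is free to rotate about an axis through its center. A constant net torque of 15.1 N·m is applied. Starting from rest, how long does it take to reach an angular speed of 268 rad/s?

t ≈ 11.6 s

I = (2/5)MR² = (2/5)(26.2)(0.250)² = 0.6550 kg·m².
α = τ/I = 15.1/0.6550 = 23.05 rad/s².
ω = αt ⇒ t = ω/α = 268/23.05 = 11.63 s.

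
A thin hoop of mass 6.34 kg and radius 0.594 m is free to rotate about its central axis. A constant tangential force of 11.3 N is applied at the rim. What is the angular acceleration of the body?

I = MR² = (6.34)(0.594)² = 2.237 kg·m².
τ = F R = (11.3)(0.594) = 6.712 N·m.
From τ = Iα: α = 6.712/2.237 = 3.001 rad/s².

α ≈ 3.00 rad/s²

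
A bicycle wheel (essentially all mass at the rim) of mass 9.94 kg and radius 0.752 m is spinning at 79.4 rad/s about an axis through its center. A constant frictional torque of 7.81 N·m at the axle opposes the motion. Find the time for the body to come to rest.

t ≈ 57.1 s

I = MR² = (9.94)(0.752)² = 5.621 kg·m².
The net torque has magnitude 7.81 N·m, opposing ω.
|α| = τ/I = 7.810/5.621 = 1.389 rad/s² (deceleration).
0 = ω₀ − |α|t ⇒ t = ω₀/|α| = 79.4/1.389 = 57.15 s.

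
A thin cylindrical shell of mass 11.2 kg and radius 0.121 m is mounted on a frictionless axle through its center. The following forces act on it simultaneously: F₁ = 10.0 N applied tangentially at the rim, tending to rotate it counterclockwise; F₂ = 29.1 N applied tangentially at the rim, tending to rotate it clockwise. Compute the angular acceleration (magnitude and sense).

α ≈ 14.1 rad/s², clockwise

I = MR² = (11.2)(0.121)² = 0.1640 kg·m².
Taking counterclockwise as positive: τ₁ = +(10.0)(0.121) = +1.210 N·m; τ₂ = −(29.1)(0.121) = −3.521 N·m.
Net torque τ = -2.311 N·m.
α = τ/I = -2.311/0.1640 = -14.09 rad/s².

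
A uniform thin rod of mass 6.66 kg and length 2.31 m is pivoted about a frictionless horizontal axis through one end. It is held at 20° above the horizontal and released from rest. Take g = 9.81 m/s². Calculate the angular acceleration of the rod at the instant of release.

About the pivot, I = (1/3)ML² = (1/3)(6.66)(2.31)² = 11.85 kg·m².
The weight acts at the center, a distance L/2 = 1.155 m from the pivot; τ = Mg(L/2) cos 20° = 70.91 N·m.
α = τ/I = 70.91/11.85 = 5.986 rad/s².
(Equivalently α = (3g/(2L)) cos 20° = 5.986 rad/s².)

α ≈ 5.99 rad/s²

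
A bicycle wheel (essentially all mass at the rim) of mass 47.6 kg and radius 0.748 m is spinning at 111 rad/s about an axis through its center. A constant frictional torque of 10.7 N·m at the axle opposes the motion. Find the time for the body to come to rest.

t ≈ 276 s

I = MR² = (47.6)(0.748)² = 26.63 kg·m².
The net torque has magnitude 10.7 N·m, opposing ω.
|α| = τ/I = 10.70/26.63 = 0.4018 rad/s² (deceleration).
0 = ω₀ − |α|t ⇒ t = ω₀/|α| = 111/0.4018 = 276.3 s.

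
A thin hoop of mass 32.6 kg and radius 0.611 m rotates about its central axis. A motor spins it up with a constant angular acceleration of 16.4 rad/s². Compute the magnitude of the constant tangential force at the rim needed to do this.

F ≈ 327 N

I = MR² = (32.6)(0.611)² = 12.17 kg·m².
The required torque is τ = Iα = (12.17)(16.40) = 199.6 N·m.
A tangential force at the rim gives τ = FR, so F = τ/R = 199.6/0.611 = 326.7 N.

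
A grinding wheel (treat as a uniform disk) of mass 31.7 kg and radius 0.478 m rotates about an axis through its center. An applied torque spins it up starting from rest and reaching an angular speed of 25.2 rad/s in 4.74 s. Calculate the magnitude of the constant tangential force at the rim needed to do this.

F ≈ 40.3 N

I = ½MR² = (1/2)(31.7)(0.478)² = 3.621 kg·m².
α = Δω/Δt = (25.2 − 0)/4.74 = 5.316 rad/s².
The required torque is τ = Iα = (3.621)(5.316) = 19.25 N·m.
A tangential force at the rim gives τ = FR, so F = τ/R = 19.25/0.478 = 40.28 N.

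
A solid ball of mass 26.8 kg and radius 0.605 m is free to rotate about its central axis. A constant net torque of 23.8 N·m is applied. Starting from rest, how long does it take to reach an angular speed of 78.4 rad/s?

t ≈ 12.9 s

I = (2/5)MR² = (2/5)(26.8)(0.605)² = 3.924 kg·m².
α = τ/I = 23.8/3.924 = 6.066 rad/s².
ω = αt ⇒ t = ω/α = 78.4/6.066 = 12.93 s.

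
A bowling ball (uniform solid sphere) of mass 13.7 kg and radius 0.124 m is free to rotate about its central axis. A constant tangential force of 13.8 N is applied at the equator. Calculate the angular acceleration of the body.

I = (2/5)MR² = (2/5)(13.7)(0.124)² = 0.08426 kg·m².
τ = F R = (13.8)(0.124) = 1.711 N·m.
From τ = Iα: α = 1.711/0.08426 = 20.31 rad/s².

α ≈ 20.3 rad/s²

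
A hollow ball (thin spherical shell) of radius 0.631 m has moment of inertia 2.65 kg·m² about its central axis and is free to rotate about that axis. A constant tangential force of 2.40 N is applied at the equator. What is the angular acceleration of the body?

α ≈ 0.571 rad/s²

τ = F R = (2.40)(0.631) = 1.514 N·m.
From τ = Iα: α = 1.514/2.650 = 0.5715 rad/s².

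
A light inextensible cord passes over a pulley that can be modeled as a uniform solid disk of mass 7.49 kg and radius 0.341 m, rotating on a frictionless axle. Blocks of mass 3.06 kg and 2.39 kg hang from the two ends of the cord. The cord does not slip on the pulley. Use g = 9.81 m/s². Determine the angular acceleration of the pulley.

α ≈ 2.10 rad/s²

I = ½MR² = (1/2)(7.49)(0.341)² = 0.4355 kg·m².
Heavier block: m₁g − T₁ = m₁a. Lighter block: T₂ − m₂g = m₂a.
Pulley: (T₁ − T₂)R = Iα = I(a/R), so T₁ − T₂ = (I/R²)a = (1/2)M_p a = 3.745·a.
Adding the three: (m₁ − m₂)g = (m₁ + m₂ + 3.745)a, so a = (3.06 − 2.39)(9.81)/(3.06 + 2.39 + 3.745) = 0.7148 m/s².
α = a/R = 0.7148/0.341 = 2.096 rad/s².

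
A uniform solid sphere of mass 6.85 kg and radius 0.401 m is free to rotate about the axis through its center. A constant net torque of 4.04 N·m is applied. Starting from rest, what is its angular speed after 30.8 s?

I = (2/5)MR² = (2/5)(6.85)(0.401)² = 0.4406 kg·m².
α = τ/I = 4.04/0.4406 = 9.169 rad/s².
ω = ω₀ + αt = 0 + (9.169)(30.8) = 282.4 rad/s.

ω ≈ 282 rad/s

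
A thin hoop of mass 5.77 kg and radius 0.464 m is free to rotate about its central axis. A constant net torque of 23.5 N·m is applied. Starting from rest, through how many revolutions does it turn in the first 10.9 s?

≈ 179 revolutions

I = MR² = (5.77)(0.464)² = 1.242 kg·m².
α = τ/I = 23.5/1.242 = 18.92 rad/s².
θ = ½αt² = ½(18.92)(10.9)² = 1124 rad.
Revolutions = θ/(2π) = 178.9.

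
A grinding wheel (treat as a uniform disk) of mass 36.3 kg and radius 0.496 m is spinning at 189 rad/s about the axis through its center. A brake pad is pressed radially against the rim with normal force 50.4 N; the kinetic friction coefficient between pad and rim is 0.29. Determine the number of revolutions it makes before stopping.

≈ 1750 revolutions

I = ½MR² = (1/2)(36.3)(0.496)² = 4.465 kg·m².
Friction force f = μN = (0.29)(50.4) = 14.62 N at the rim; torque magnitude τ = fR = 7.250 N·m, opposing ω.
|α| = τ/I = 7.250/4.465 = 1.624 rad/s² (deceleration).
ω² = ω₀² − 2|α|θ with ω = 0 ⇒ θ = ω₀²/(2|α|) = 11000 rad = 1751 rev.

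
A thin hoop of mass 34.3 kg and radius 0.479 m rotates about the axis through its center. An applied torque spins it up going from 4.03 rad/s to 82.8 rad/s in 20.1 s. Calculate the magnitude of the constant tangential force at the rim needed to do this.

I = MR² = (34.3)(0.479)² = 7.870 kg·m².
α = Δω/Δt = (82.8 − 4.03)/20.1 = 3.919 rad/s².
The required torque is τ = Iα = (7.870)(3.919) = 30.84 N·m.
A tangential force at the rim gives τ = FR, so F = τ/R = 30.84/0.479 = 64.39 N.

F ≈ 64.4 N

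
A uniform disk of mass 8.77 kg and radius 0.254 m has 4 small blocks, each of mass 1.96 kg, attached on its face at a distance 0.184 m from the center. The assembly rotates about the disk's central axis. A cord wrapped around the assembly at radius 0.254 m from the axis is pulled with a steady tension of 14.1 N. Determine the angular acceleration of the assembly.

I_disk = ½MR² = ½(8.77)(0.254)² = 0.2829 kg·m².
I_blocks = 4·m·r² = 4(1.96)(0.184)² = 0.2654 kg·m².
Total I = 0.5483 kg·m².
τ = F r = (14.1)(0.254) = 3.581 N·m.
α = τ/I = 3.581/0.5483 = 6.531 rad/s².

α ≈ 6.53 rad/s²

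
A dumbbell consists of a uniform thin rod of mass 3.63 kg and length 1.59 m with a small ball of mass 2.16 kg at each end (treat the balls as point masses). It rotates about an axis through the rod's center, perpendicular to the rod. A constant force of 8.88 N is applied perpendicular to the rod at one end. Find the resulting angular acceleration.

α ≈ 2.02 rad/s²

I_rod = (1/12)ML² = (1/12)(3.63)(1.59)² = 0.7648 kg·m².
I_balls = 2·m·(L/2)² = 2(2.16)(0.7950)² = 2.730 kg·m².
Total I = 3.495 kg·m².
τ = F·(L/2) = (8.88)(0.795) = 7.060 N·m.
α = τ/I = 7.060/3.495 = 2.020 rad/s².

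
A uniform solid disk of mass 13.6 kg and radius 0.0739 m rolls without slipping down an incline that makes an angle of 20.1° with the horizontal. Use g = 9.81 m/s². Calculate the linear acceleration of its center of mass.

a ≈ 2.25 m/s²

Translation along the incline: Mg sinθ − f = Ma.
Rotation about the center: fR = Iα with I = ½MR². No-slip gives a = αR, so f = (I/R²)a = (1/2)M a.
Substituting: Mg sinθ = (1 + 0.5000)Ma, so a = g sinθ/(1 + 0.5000) = (9.81) sin 20.1° / 1.500 = 2.248 m/s².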